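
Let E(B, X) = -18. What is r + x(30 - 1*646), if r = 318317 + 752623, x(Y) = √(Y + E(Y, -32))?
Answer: 1070940 + I*√634 ≈ 1.0709e+6 + 25.179*I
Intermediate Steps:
x(Y) = √(-18 + Y) (x(Y) = √(Y - 18) = √(-18 + Y))
r = 1070940
r + x(30 - 1*646) = 1070940 + √(-18 + (30 - 1*646)) = 1070940 + √(-18 + (30 - 646)) = 1070940 + √(-18 - 616) = 1070940 + √(-634) = 1070940 + I*√634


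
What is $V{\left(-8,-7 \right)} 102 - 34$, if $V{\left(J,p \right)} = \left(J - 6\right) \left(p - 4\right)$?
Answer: $15674$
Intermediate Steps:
$V{\left(J,p \right)} = \left(-6 + J\right) \left(-4 + p\right)$
$V{\left(-8,-7 \right)} 102 - 34 = \left(24 - -42 - -32 - -56\right) 102 - 34 = \left(24 + 42 + 32 + 56\right) 102 - 34 = 154 \cdot 102 - 34 = 15708 - 34 = 15674$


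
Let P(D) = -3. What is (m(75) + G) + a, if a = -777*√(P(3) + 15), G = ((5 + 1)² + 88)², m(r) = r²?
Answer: 21001 - 1554*√3 ≈ 18309.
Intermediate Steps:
G = 15376 (G = (6² + 88)² = (36 + 88)² = 124² = 15376)
a = -1554*√3 (a = -777*√(-3 + 15) = -1554*√3 ≈ -2691.6)
(m(75) + G) + a = (75² + 15376) - 1554*√3 = (5625 + 15376) - 1554*√3 = 21001 - 1554*√3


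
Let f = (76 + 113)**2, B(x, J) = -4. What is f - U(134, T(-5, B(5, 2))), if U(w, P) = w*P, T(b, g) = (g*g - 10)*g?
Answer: 38937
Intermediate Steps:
T(b, g) = g*(-10 + g**2) (T(b, g) = (g**2 - 10)*g = (-10 + g**2)*g = g*(-10 + g**2))
U(w, P) = P*w
f = 35721 (f = 189**2 = 35721)
f - U(134, T(-5, B(5, 2))) = 35721 - (-4*(-10 + (-4)**2))*134 = 35721 - (-4*(-10 + 16))*134 = 35721 - (-4*6)*134 = 35721 - (-24)*134 = 35721 - 1*(-3216) = 35721 + 3216 = 38937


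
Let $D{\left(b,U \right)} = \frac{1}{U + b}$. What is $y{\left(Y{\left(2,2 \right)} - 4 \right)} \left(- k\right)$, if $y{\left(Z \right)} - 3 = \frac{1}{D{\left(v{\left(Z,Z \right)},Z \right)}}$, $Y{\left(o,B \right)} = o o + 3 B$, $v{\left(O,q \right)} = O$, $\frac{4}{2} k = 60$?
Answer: $-450$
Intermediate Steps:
$k = 30$ ($k = \frac{1}{2} \cdot 60 = 30$)
$Y{\left(o,B \right)} = o^{2} + 3 B$
$y{\left(Z \right)} = 3 + 2 Z$ ($y{\left(Z \right)} = 3 + \frac{1}{\frac{1}{Z + Z}} = 3 + \frac{1}{\frac{1}{2 Z}} = 3 + \frac{1}{\frac{1}{2} \frac{1}{Z}} = 3 + 2 Z$)
$y{\left(Y{\left(2,2 \right)} - 4 \right)} \left(- k\right) = \left(3 + 2 \left(\left(2^{2} + 3 \cdot 2\right) - 4\right)\right) \left(\left(-1\right) 30\right) = \left(3 + 2 \left(\left(4 + 6\right) - 4\right)\right) \left(-30\right) = \left(3 + 2 \left(10 - 4\right)\right) \left(-30\right) = \left(3 + 2 \cdot 6\right) \left(-30\right) = \left(3 + 12\right) \left(-30\right) = 15 \left(-30\right) = -450$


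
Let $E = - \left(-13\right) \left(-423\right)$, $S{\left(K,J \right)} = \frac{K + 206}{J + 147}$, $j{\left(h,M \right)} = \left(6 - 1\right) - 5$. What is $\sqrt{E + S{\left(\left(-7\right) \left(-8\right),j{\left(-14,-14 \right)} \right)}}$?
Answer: $\frac{i \sqrt{2424273}}{21} \approx 74.143 i$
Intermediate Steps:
$j{\left(h,M \right)} = 0$ ($j{\left(h,M \right)} = 5 - 5 = 0$)
$S{\left(K,J \right)} = \frac{206 + K}{147 + J}$
$E = -5499$ ($E = \left(-1\right) 5499 = -5499$)
$\sqrt{E + S{\left(\left(-7\right) \left(-8\right),j{\left(-14,-14 \right)} \right)}} = \sqrt{-5499 + \frac{206 - -56}{147 + 0}} = \sqrt{-5499 + \frac{206 + 56}{147}} = \sqrt{-5499 + \frac{1}{147} \cdot 262} = \sqrt{-5499 + \frac{262}{147}} = \sqrt{- \frac{808091}{147}} = \frac{i \sqrt{2424273}}{21}$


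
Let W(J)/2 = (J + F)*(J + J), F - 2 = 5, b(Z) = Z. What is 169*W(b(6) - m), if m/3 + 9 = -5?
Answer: 1784640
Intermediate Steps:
m = -42 (m = -27 + 3*(-5) = -27 - 15 = -42)
F = 7 (F = 2 + 5 = 7)
W(J) = 4*J*(7 + J) (W(J) = 2*((J + 7)*(J + J)) = 2*((7 + J)*(2*J)) = 2*(2*J*(7 + J)) = 4*J*(7 + J))
169*W(b(6) - m) = 169*(4*(6 - 1*(-42))*(7 + (6 - 1*(-42)))) = 169*(4*(6 + 42)*(7 + (6 + 42))) = 169*(4*48*(7 + 48)) = 169*(4*48*55) = 169*10560 = 1784640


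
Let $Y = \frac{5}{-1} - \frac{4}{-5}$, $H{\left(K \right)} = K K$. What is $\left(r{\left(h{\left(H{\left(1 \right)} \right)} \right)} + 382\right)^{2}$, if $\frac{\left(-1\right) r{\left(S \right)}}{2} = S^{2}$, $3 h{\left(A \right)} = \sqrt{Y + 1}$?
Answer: $\frac{296597284}{2025} \approx 1.4647 \cdot 10^{5}$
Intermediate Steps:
$H{\left(K \right)} = K^{2}$
$Y = - \frac{21}{5}$ ($Y = 5 \left(-1\right) - - \frac{4}{5} = -5 + \frac{4}{5} = - \frac{21}{5} \approx -4.2$)
$h{\left(A \right)} = \frac{4 i \sqrt{5}}{15}$ ($h{\left(A \right)} = \frac{\sqrt{- \frac{21}{5} + 1}}{3} = \frac{\sqrt{- \frac{16}{5}}}{3} = \frac{\frac{4}{5} i \sqrt{5}}{3} = \frac{4 i \sqrt{5}}{15}$)
$r{\left(S \right)} = - 2 S^{2}$
$\left(r{\left(h{\left(H{\left(1 \right)} \right)} \right)} + 382\right)^{2} = \left(- 2 \left(\frac{4 i \sqrt{5}}{15}\right)^{2} + 382\right)^{2} = \left(\left(-2\right) \left(- \frac{16}{45}\right) + 382\right)^{2} = \left(\frac{32}{45} + 382\right)^{2} = \left(\frac{17222}{45}\right)^{2} = \frac{296597284}{2025}$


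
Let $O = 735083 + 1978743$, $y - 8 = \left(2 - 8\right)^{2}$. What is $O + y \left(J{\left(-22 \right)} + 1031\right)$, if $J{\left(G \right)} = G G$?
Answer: $2780486$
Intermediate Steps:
$y = 44$ ($y = 8 + \left(2 - 8\right)^{2} = 8 + \left(-6\right)^{2} = 8 + 36 = 44$)
$J{\left(G \right)} = G^{2}$
$O = 2713826$
$O + y \left(J{\left(-22 \right)} + 1031\right) = 2713826 + 44 \left(\left(-22\right)^{2} + 1031\right) = 2713826 + 44 \left(484 + 1031\right) = 2713826 + 44 \cdot 1515 = 2713826 + 66660 = 2780486$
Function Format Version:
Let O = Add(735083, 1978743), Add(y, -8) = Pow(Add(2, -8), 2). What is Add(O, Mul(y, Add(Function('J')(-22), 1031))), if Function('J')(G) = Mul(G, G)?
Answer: 2780486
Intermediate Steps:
y = 44 (y = Add(8, Pow(Add(2, -8), 2)) = Add(8, Pow(-6, 2)) = Add(8, 36) = 44)
Function('J')(G) = Pow(G, 2)
O = 2713826
Add(O, Mul(y, Add(Function('J')(-22), 1031))) = Add(2713826, Mul(44, Add(Pow(-22, 2), 1031))) = Add(2713826, Mul(44, Add(484, 1031))) = Add(2713826, Mul(44, 1515)) = Add(2713826, 66660) = 2780486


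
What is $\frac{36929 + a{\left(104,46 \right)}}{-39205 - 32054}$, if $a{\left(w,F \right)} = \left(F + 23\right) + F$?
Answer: $- \frac{12348}{23753} \approx -0.51985$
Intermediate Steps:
$a{\left(w,F \right)} = 23 + 2 F$ ($a{\left(w,F \right)} = \left(23 + F\right) + F = 23 + 2 F$)
$\frac{36929 + a{\left(104,46 \right)}}{-39205 - 32054} = \frac{36929 + \left(23 + 2 \cdot 46\right)}{-39205 - 32054} = \frac{36929 + \left(23 + 92\right)}{-71259} = \left(36929 + 115\right) \left(- \frac{1}{71259}\right) = 37044 \left(- \frac{1}{71259}\right) = - \frac{12348}{23753}$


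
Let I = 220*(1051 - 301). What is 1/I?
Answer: 1/165000 ≈ 6.0606e-6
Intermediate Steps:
I = 165000 (I = 220*750 = 165000)
1/I = 1/165000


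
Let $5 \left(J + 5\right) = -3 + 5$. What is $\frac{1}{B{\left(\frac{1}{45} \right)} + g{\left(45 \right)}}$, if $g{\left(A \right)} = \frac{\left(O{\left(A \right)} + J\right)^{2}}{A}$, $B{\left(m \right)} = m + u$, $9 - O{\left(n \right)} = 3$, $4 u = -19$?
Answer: $- \frac{4500}{21079} \approx -0.21348$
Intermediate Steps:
$u = - \frac{19}{4}$ ($u = \frac{1}{4} \left(-19\right) = - \frac{19}{4} \approx -4.75$)
$O{\left(n \right)} = 6$ ($O{\left(n \right)} = 9 - 3 = 6$)
$J = - \frac{23}{5}$ ($J = -5 + \frac{-3 + 5}{5} = -5 + \frac{1}{5} \cdot 2 = -5 + \frac{2}{5} = - \frac{23}{5} \approx -4.6$)
$B{\left(m \right)} = - \frac{19}{4} + m$ ($B{\left(m \right)} = m - \frac{19}{4} = - \frac{19}{4} + m$)
$g{\left(A \right)} = \frac{49}{25 A}$ ($g{\left(A \right)} = \frac{\left(6 - \frac{23}{5}\right)^{2}}{A} = \frac{\left(\frac{7}{5}\right)^{2}}{A} = \frac{49}{25 A}$)
$\frac{1}{B{\left(\frac{1}{45} \right)} + g{\left(45 \right)}} = \frac{1}{\left(- \frac{19}{4} + \frac{1}{45}\right) + \frac{49}{25 \cdot 45}} = \frac{1}{\left(- \frac{19}{4} + \frac{1}{45}\right) + \frac{49}{25} \cdot \frac{1}{45}} = \frac{1}{- \frac{851}{180} + \frac{49}{1125}} = \frac{1}{- \frac{21079}{4500}} = - \frac{4500}{21079}$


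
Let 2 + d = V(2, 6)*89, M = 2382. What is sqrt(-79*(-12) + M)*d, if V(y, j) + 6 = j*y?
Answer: 1596*sqrt(370) ≈ 30700.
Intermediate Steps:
V(y, j) = -6 + j*y
d = 532 (d = -2 + (-6 + 6*2)*89 = -2 + (-6 + 12)*89 = -2 + 6*89 = -2 + 534 = 532)
sqrt(-79*(-12) + M)*d = sqrt(-79*(-12) + 2382)*532 = sqrt(948 + 2382)*532 = sqrt(3330)*532 = (3*sqrt(370))*532 = 1596*sqrt(370)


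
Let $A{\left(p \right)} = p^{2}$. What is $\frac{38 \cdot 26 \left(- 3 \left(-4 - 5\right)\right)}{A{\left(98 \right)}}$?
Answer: $\frac{6669}{2401} \approx 2.7776$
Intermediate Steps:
$\frac{38 \cdot 26 \left(- 3 \left(-4 - 5\right)\right)}{A{\left(98 \right)}} = \frac{38 \cdot 26 \left(- 3 \left(-4 - 5\right)\right)}{98^{2}} = \frac{988 \left(\left(-3\right) \left(-9\right)\right)}{9604} = 988 \cdot 27 \cdot \frac{1}{9604} = 26676 \cdot \frac{1}{9604} = \frac{6669}{2401}$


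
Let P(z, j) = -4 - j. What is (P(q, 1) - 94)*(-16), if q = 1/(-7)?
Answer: 1584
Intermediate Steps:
q = -1/7 ≈ -0.14286
(P(q, 1) - 94)*(-16) = ((-4 - 1*1) - 94)*(-16) = ((-4 - 1) - 94)*(-16) = (-5 - 94)*(-16) = -99*(-16) = 1584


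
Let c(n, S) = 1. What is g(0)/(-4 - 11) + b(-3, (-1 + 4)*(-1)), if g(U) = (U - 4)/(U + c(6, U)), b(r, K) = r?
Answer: -41/15 ≈ -2.7333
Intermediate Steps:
g(U) = (-4 + U)/(1 + U) (g(U) = (U - 4)/(U + 1) = (-4 + U)/(1 + U))
g(0)/(-4 - 11) + b(-3, (-1 + 4)*(-1)) = ((-4 + 0)/(1 + 0))/(-4 - 11) - 3 = (-4/1)/(-15) - 3 = (1*(-4))*(-1/15) - 3 = -4*(-1/15) - 3 = 4/15 - 3 = -41/15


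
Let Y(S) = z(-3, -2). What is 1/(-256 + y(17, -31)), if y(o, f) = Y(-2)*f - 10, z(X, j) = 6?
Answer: -1/452 ≈ -0.0022124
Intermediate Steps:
Y(S) = 6
y(o, f) = -10 + 6*f (y(o, f) = 6*f - 10 = -10 + 6*f)
1/(-256 + y(17, -31)) = 1/(-256 + (-10 + 6*(-31))) = 1/(-256 + (-10 - 186)) = 1/(-256 - 196) = 1/(-452) = -1/452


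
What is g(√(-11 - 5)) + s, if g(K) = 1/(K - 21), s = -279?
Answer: -127524/457 - 4*I/457 ≈ -279.05 - 0.0087527*I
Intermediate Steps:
g(K) = 1/(-21 + K)
g(√(-11 - 5)) + s = 1/(-21 + √(-11 - 5)) - 279 = 1/(-21 + √(-16)) - 279 = 1/(-21 + 4*I) - 279 = (-21 - 4*I)/457 - 279 = -279 + (-21 - 4*I)/457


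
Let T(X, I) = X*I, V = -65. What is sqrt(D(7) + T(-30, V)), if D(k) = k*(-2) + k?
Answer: sqrt(1943) ≈ 44.079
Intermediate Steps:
D(k) = -k (D(k) = -2*k + k = -k)
T(X, I) = I*X
sqrt(D(7) + T(-30, V)) = sqrt(-1*7 - 65*(-30)) = sqrt(-7 + 1950) = sqrt(1943)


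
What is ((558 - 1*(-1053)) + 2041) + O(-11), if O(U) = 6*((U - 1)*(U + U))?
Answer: 5236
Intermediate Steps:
O(U) = 12*U*(-1 + U) (O(U) = 6*((-1 + U)*(2*U)) = 6*(2*U*(-1 + U)) = 12*U*(-1 + U))
((558 - 1*(-1053)) + 2041) + O(-11) = ((558 - 1*(-1053)) + 2041) + 12*(-11)*(-1 - 11) = ((558 + 1053) + 2041) + 12*(-11)*(-12) = (1611 + 2041) + 1584 = 3652 + 1584 = 5236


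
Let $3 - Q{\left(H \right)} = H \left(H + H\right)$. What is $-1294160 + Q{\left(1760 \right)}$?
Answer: $-7489357$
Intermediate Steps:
$Q{\left(H \right)} = 3 - 2 H^{2}$ ($Q{\left(H \right)} = 3 - H \left(H + H\right) = 3 - H 2 H = 3 - 2 H^{2}$)
$-1294160 + Q{\left(1760 \right)} = -1294160 + \left(3 - 2 \cdot 1760^{2}\right) = -1294160 + \left(3 - 6195200\right) = -1294160 - 6195197 = -7489357$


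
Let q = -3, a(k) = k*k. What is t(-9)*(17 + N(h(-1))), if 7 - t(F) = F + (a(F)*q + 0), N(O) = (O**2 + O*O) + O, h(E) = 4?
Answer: 13727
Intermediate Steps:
a(k) = k**2
N(O) = O + 2*O**2 (N(O) = (O**2 + O**2) + O = 2*O**2 + O = O + 2*O**2)
t(F) = 7 - F + 3*F**2 (t(F) = 7 - (F + (F**2*(-3) + 0)) = 7 - (F + (-3*F**2 + 0)) = 7 - (F - 3*F**2) = 7 + (-F + 3*F**2) = 7 - F + 3*F**2)
t(-9)*(17 + N(h(-1))) = (7 - 1*(-9) + 3*(-9)**2)*(17 + 4*(1 + 2*4)) = (7 + 9 + 3*81)*(17 + 4*(1 + 8)) = (7 + 9 + 243)*(17 + 4*9) = 259*(17 + 36) = 259*53 = 13727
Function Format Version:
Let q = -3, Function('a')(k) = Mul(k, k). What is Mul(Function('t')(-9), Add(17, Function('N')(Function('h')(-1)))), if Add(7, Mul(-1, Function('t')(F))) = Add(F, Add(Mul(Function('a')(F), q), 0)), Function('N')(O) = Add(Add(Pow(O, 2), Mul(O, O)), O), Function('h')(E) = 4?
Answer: 13727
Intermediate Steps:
Function('a')(k) = Pow(k, 2)
Function('N')(O) = Add(O, Mul(2, Pow(O, 2))) (Function('N')(O) = Add(Add(Pow(O, 2), Pow(O, 2)), O) = Add(Mul(2, Pow(O, 2)), O) = Add(O, Mul(2, Pow(O, 2))))
Function('t')(F) = Add(7, Mul(-1, F), Mul(3, Pow(F, 2))) (Function('t')(F) = Add(7, Mul(-1, Add(F, Add(Mul(Pow(F, 2), -3), 0)))) = Add(7, Mul(-1, Add(F, Add(Mul(-3, Pow(F, 2)), 0)))) = Add(7, Mul(-1, Add(F, Mul(-3, Pow(F, 2))))) = Add(7, Add(Mul(-1, F), Mul(3, Pow(F, 2)))) = Add(7, Mul(-1, F), Mul(3, Pow(F, 2))))
Mul(Function('t')(-9), Add(17, Function('N')(Function('h')(-1)))) = Mul(Add(7, Mul(-1, -9), Mul(3, Pow(-9, 2))), Add(17, Mul(4, Add(1, Mul(2, 4))))) = Mul(Add(7, 9, Mul(3, 81)), Add(17, Mul(4, Add(1, 8)))) = Mul(Add(7, 9, 243), Add(17, Mul(4, 9))) = Mul(259, Add(17, 36)) = Mul(259, 53) = 13727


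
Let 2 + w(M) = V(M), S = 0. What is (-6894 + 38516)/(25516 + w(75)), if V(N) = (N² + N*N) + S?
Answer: 15811/18382 ≈ 0.86014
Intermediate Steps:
V(N) = 2*N² (V(N) = (N² + N*N) + 0 = (N² + N²) + 0 = 2*N² + 0 = 2*N²)
w(M) = -2 + 2*M²
(-6894 + 38516)/(25516 + w(75)) = (-6894 + 38516)/(25516 + (-2 + 2*75²)) = 31622/(25516 + (-2 + 2*5625)) = 31622/(25516 + (-2 + 11250)) = 31622/(25516 + 11248) = 31622/36764 = 31622*(1/36764) = 15811/18382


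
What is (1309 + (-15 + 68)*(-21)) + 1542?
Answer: 1738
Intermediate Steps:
(1309 + (-15 + 68)*(-21)) + 1542 = (1309 + 53*(-21)) + 1542 = (1309 - 1113) + 1542 = 196 + 1542 = 1738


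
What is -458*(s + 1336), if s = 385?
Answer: -788218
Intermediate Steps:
-458*(s + 1336) = -458*(385 + 1336) = -458*1721 = -788218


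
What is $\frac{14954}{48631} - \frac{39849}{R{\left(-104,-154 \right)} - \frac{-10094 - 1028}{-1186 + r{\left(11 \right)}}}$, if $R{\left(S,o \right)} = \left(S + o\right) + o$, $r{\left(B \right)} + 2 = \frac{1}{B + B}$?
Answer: $\frac{16937202915027}{178513118608} \approx 94.879$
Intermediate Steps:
$r{\left(B \right)} = -2 + \frac{1}{2 B}$ ($r{\left(B \right)} = -2 + \frac{1}{B + B} = -2 + \frac{1}{2 B}$)
$R{\left(S,o \right)} = S + 2 o$
$\frac{14954}{48631} - \frac{39849}{R{\left(-104,-154 \right)} - \frac{-10094 - 1028}{-1186 + r{\left(11 \right)}}} = \frac{14954}{48631} - \frac{39849}{\left(-104 + 2 \left(-154\right)\right) - \frac{-10094 - 1028}{-1186 - \left(2 - \frac{1}{2 \cdot 11}\right)}} = 14954 \cdot \frac{1}{48631} - \frac{39849}{\left(-104 - 308\right) - - \frac{11122}{-1186 + \left(-2 + \frac{1}{2} \cdot \frac{1}{11}\right)}} = \frac{14954}{48631} - \frac{39849}{-412 - - \frac{11122}{-1186 + \left(-2 + \frac{1}{22}\right)}} = \frac{14954}{48631} - \frac{39849}{-412 - - \frac{11122}{-1186 - \frac{43}{22}}} = \frac{14954}{48631} - \frac{39849}{-412 - - \frac{11122}{- \frac{26135}{22}}} = \frac{14954}{48631} - \frac{39849}{-412 - \left(-11122\right) \left(- \frac{22}{26135}\right)} = \frac{14954}{48631} - \frac{39849}{-412 - \frac{244684}{26135}} = \frac{14954}{48631} - \frac{39849}{- \frac{11012304}{26135}} = \frac{14954}{48631} - - \frac{347151205}{3670768} = \frac{14954}{48631} + \frac{347151205}{3670768} = \frac{16937202915027}{178513118608}$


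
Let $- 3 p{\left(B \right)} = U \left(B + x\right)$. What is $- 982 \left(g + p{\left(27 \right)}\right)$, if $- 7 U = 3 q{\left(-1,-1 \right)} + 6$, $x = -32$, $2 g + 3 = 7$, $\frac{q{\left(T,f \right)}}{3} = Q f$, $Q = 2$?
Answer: $- \frac{33388}{7} \approx -4769.7$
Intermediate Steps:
$q{\left(T,f \right)} = 6 f$ ($q{\left(T,f \right)} = 3 \cdot 2 f = 6 f$)
$g = 2$ ($g = - \frac{3}{2} + \frac{1}{2} \cdot 7 = - \frac{3}{2} + \frac{7}{2} = 2$)
$U = \frac{12}{7}$ ($U = - \frac{3 \cdot 6 \left(-1\right) + 6}{7} = - \frac{3 \left(-6\right) + 6}{7} = - \frac{-18 + 6}{7} = \left(- \frac{1}{7}\right) \left(-12\right) = \frac{12}{7} \approx 1.7143$)
$p{\left(B \right)} = \frac{128}{7} - \frac{4 B}{7}$ ($p{\left(B \right)} = - \frac{\frac{12}{7} \left(B - 32\right)}{3} = - \frac{\frac{12}{7} \left(-32 + B\right)}{3} = - \frac{- \frac{384}{7} + \frac{12 B}{7}}{3} = \frac{128}{7} - \frac{4 B}{7}$)
$- 982 \left(g + p{\left(27 \right)}\right) = - 982 \left(2 + \left(\frac{128}{7} - \frac{108}{7}\right)\right) = - 982 \left(2 + \frac{20}{7}\right) = \left(-982\right) \frac{34}{7} = - \frac{33388}{7}$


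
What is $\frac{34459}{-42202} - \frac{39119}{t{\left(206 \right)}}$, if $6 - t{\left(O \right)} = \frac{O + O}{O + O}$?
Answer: $- \frac{1651072333}{211010} \approx -7824.6$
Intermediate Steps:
$t{\left(O \right)} = 5$ ($t{\left(O \right)} = 6 - \frac{O + O}{O + O} = 6 - \frac{2 O}{2 O} = 6 - 2 O \frac{1}{2 O} = 6 - 1 = 5$)
$\frac{34459}{-42202} - \frac{39119}{t{\left(206 \right)}} = \frac{34459}{-42202} - \frac{39119}{5} = 34459 \left(- \frac{1}{42202}\right) - \frac{39119}{5} = - \frac{34459}{42202} - \frac{39119}{5} = - \frac{1651072333}{211010}$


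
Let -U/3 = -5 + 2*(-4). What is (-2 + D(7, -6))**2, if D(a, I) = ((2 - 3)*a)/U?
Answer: 7225/1521 ≈ 4.7502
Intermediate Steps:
U = 39 (U = -3*(-5 + 2*(-4)) = -3*(-5 - 8) = -3*(-13) = 39)
D(a, I) = -a/39 (D(a, I) = ((2 - 3)*a)/39 = -a*(1/39) = -a/39)
(-2 + D(7, -6))**2 = (-2 - 1/39*7)**2 = (-2 - 7/39)**2 = (-85/39)**2 = 7225/1521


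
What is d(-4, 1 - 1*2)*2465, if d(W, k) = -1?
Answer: -2465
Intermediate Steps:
d(-4, 1 - 1*2)*2465 = -1*2465 = -2465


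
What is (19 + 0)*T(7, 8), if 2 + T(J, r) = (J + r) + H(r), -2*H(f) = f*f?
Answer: -361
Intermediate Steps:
H(f) = -f**2/2 (H(f) = -f*f/2 = -f**2/2)
T(J, r) = -2 + J + r - r**2/2 (T(J, r) = -2 + ((J + r) - r**2/2) = -2 + (J + r - r**2/2) = -2 + J + r - r**2/2)
(19 + 0)*T(7, 8) = (19 + 0)*(-2 + 7 + 8 - 1/2*8**2) = 19*(-2 + 7 + 8 - 1/2*64) = 19*(-2 + 7 + 8 - 32) = 19*(-19) = -361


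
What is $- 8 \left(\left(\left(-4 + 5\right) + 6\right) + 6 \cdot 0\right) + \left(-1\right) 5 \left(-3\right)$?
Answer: $-41$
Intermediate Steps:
$- 8 \left(\left(\left(-4 + 5\right) + 6\right) + 6 \cdot 0\right) + \left(-1\right) 5 \left(-3\right) = - 8 \left(\left(1 + 6\right) + 0\right) - -15 = - 8 \left(7 + 0\right) + 15 = \left(-8\right) 7 + 15 = -56 + 15 = -41$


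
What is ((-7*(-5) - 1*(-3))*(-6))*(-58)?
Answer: 13224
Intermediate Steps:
((-7*(-5) - 1*(-3))*(-6))*(-58) = ((35 + 3)*(-6))*(-58) = (38*(-6))*(-58) = -228*(-58) = 13224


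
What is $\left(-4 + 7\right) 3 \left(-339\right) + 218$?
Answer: $-2833$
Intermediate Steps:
$\left(-4 + 7\right) 3 \left(-339\right) + 218 = 3 \cdot 3 \left(-339\right) + 218 = 9 \left(-339\right) + 218 = -3051 + 218 = -2833$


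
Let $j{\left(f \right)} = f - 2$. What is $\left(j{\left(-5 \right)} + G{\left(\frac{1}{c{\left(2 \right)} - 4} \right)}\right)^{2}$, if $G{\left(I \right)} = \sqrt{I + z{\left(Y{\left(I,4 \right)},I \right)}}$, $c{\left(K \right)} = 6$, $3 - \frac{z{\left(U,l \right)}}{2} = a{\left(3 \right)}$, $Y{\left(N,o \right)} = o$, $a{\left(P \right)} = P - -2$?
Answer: $\frac{\left(14 - i \sqrt{14}\right)^{2}}{4} \approx 45.5 - 26.192 i$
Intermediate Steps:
$a{\left(P \right)} = 2 + P$ ($a{\left(P \right)} = P + 2 = 2 + P$)
$z{\left(U,l \right)} = -4$ ($z{\left(U,l \right)} = 6 - 2 \left(2 + 3\right) = 6 - 10 = -4$)
$j{\left(f \right)} = -2 + f$
$G{\left(I \right)} = \sqrt{-4 + I}$ ($G{\left(I \right)} = \sqrt{I - 4} = \sqrt{-4 + I}$)
$\left(j{\left(-5 \right)} + G{\left(\frac{1}{c{\left(2 \right)} - 4} \right)}\right)^{2} = \left(\left(-2 - 5\right) + \sqrt{-4 + \frac{1}{6 - 4}}\right)^{2} = \left(-7 + \sqrt{-4 + \frac{1}{2}}\right)^{2} = \left(-7 + \sqrt{- \frac{7}{2}}\right)^{2} = \left(-7 + \frac{i \sqrt{14}}{2}\right)^{2}$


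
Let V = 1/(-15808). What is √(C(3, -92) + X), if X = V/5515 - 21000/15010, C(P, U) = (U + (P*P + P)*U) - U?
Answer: I*√819291011931824535805/860913560 ≈ 33.248*I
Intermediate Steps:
V = -1/15808 ≈ -6.3259e-5
C(P, U) = U*(P + P²) (C(P, U) = (U + (P² + P)*U) - U = (U + (P + P²)*U) - U = (U + U*(P + P²)) - U = U*(P + P²))
X = -9635808079/6887308480 (X = -1/15808/5515 - 21000/15010 = -1/15808*1/5515 - 21000*1/15010 = -1/87181120 - 2100/1501 = -9635808079/6887308480 ≈ -1.3991)
√(C(3, -92) + X) = √(3*(-92)*(1 + 3) - 9635808079/6887308480) = √(3*(-92)*4 - 9635808079/6887308480) = √(-1104 - 9635808079/6887308480) = √(-7613224369999/6887308480) = I*√819291011931824535805/860913560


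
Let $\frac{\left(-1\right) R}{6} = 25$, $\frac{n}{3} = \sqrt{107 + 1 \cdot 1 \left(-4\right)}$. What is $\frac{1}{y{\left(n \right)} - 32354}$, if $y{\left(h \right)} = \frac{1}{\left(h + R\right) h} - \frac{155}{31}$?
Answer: $- \frac{161780204079}{5235045631291559} + \frac{225 \sqrt{103}}{10470091262583118} \approx -3.0903 \cdot 10^{-5}$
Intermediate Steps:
$n = 3 \sqrt{103}$ ($n = 3 \sqrt{107 + 1 \cdot 1 \left(-4\right)} = 3 \sqrt{107 + 1 \left(-4\right)} = 3 \sqrt{107 - 4} = 3 \sqrt{103} \approx 30.447$)
$R = -150$ ($R = \left(-6\right) 25 = -150$)
$y{\left(h \right)} = -5 + \frac{1}{h \left(-150 + h\right)}$ ($y{\left(h \right)} = \frac{1}{\left(h - 150\right) h} - \frac{155}{31} = \frac{1}{\left(-150 + h\right) h} - 5 = \frac{1}{h \left(-150 + h\right)} - 5 = -5 + \frac{1}{h \left(-150 + h\right)}$)
$\frac{1}{y{\left(n \right)} - 32354} = \frac{1}{\frac{1 - 5 \left(3 \sqrt{103}\right)^{2} + 750 \cdot 3 \sqrt{103}}{3 \sqrt{103} \left(-150 + 3 \sqrt{103}\right)} - 32354} = \frac{1}{\frac{\frac{\sqrt{103}}{309} \left(1 - 4635 + 2250 \sqrt{103}\right)}{-150 + 3 \sqrt{103}} - 32354} = \frac{1}{\frac{\frac{\sqrt{103}}{309} \left(-4634 + 2250 \sqrt{103}\right)}{-150 + 3 \sqrt{103}} - 32354} = \frac{1}{\frac{\sqrt{103} \left(-4634 + 2250 \sqrt{103}\right)}{309 \left(-150 + 3 \sqrt{103}\right)} - 32354} = \frac{1}{-32354 + \frac{\sqrt{103} \left(-4634 + 2250 \sqrt{103}\right)}{309 \left(-150 + 3 \sqrt{103}\right)}}$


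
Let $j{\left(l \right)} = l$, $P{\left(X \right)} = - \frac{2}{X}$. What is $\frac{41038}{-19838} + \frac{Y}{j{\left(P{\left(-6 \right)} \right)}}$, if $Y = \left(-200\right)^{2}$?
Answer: $\frac{1190259481}{9919} \approx 1.2 \cdot 10^{5}$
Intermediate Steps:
$Y = 40000$
$\frac{41038}{-19838} + \frac{Y}{j{\left(P{\left(-6 \right)} \right)}} = \frac{41038}{-19838} + \frac{40000}{\left(-2\right) \frac{1}{-6}} = 41038 \left(- \frac{1}{19838}\right) + \frac{40000}{\left(-2\right) \left(- \frac{1}{6}\right)} = - \frac{20519}{9919} + 40000 \frac{1}{\frac{1}{3}} = - \frac{20519}{9919} + 40000 \cdot 3 = - \frac{20519}{9919} + 120000 = \frac{1190259481}{9919}$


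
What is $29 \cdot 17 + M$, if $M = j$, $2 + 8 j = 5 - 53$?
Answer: $\frac{1947}{4} \approx 486.75$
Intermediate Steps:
$j = - \frac{25}{4}$ ($j = - \frac{1}{4} + \frac{5 - 53}{8} = - \frac{1}{4} + \frac{1}{8} \left(-48\right) = - \frac{1}{4} - 6 = - \frac{25}{4} \approx -6.25$)
$M = - \frac{25}{4} \approx -6.25$
$29 \cdot 17 + M = 29 \cdot 17 - \frac{25}{4} = 493 - \frac{25}{4} = \frac{1947}{4}$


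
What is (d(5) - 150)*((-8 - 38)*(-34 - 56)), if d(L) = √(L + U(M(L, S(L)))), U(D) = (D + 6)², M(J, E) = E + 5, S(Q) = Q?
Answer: -621000 + 12420*√29 ≈ -5.5412e+5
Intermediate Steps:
M(J, E) = 5 + E
U(D) = (6 + D)²
d(L) = √(L + (11 + L)²) (d(L) = √(L + (6 + (5 + L))²) = √(L + (11 + L)²))
(d(5) - 150)*((-8 - 38)*(-34 - 56)) = (√(5 + (11 + 5)²) - 150)*((-8 - 38)*(-34 - 56)) = (√(5 + 16²) - 150)*(-46*(-90)) = (√(5 + 256) - 150)*4140 = (√261 - 150)*4140 = (3*√29 - 150)*4140 = (-150 + 3*√29)*4140 = -621000 + 12420*√29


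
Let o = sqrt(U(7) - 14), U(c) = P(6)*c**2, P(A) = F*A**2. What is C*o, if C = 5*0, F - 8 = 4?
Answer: 0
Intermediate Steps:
F = 12 (F = 8 + 4 = 12)
P(A) = 12*A**2
U(c) = 432*c**2 (U(c) = (12*6**2)*c**2 = (12*36)*c**2 = 432*c**2)
o = sqrt(21154) (o = sqrt(432*7**2 - 14) = sqrt(432*49 - 14) = sqrt(21168 - 14) = sqrt(21154) ≈ 145.44)
C = 0
C*o = 0*sqrt(21154) = 0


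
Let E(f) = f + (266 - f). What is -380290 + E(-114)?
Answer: -380024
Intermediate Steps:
E(f) = 266
-380290 + E(-114) = -380290 + 266 = -380024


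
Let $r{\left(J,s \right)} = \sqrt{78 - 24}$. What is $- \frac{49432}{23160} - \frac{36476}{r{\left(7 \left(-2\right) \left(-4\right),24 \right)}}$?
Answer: $- \frac{6179}{2895} - \frac{18238 \sqrt{6}}{9} \approx -4965.9$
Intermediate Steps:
$r{\left(J,s \right)} = 3 \sqrt{6}$ ($r{\left(J,s \right)} = \sqrt{54} = 3 \sqrt{6}$)
$- \frac{49432}{23160} - \frac{36476}{r{\left(7 \left(-2\right) \left(-4\right),24 \right)}} = - \frac{49432}{23160} - \frac{36476}{3 \sqrt{6}} = \left(-49432\right) \frac{1}{23160} - 36476 \frac{\sqrt{6}}{18} = - \frac{6179}{2895} - \frac{18238 \sqrt{6}}{9}$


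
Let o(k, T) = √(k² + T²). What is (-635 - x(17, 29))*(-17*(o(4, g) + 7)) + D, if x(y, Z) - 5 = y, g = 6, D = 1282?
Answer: 79465 + 22338*√13 ≈ 1.6001e+5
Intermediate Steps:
x(y, Z) = 5 + y
o(k, T) = √(T² + k²)
(-635 - x(17, 29))*(-17*(o(4, g) + 7)) + D = (-635 - (5 + 17))*(-17*(√(6² + 4²) + 7)) + 1282 = (-635 - 1*22)*(-17*(√(36 + 16) + 7)) + 1282 = (-635 - 22)*(-17*(√52 + 7)) + 1282 = -(-11169)*(2*√13 + 7) + 1282 = -(-11169)*(7 + 2*√13) + 1282 = -657*(-119 - 34*√13) + 1282 = (78183 + 22338*√13) + 1282 = 79465 + 22338*√13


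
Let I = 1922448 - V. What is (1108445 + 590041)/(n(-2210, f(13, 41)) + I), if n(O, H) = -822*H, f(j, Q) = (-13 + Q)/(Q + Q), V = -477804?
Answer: 246943/348932 ≈ 0.70771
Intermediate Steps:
f(j, Q) = (-13 + Q)/(2*Q) (f(j, Q) = (-13 + Q)/((2*Q)) = (-13 + Q)*(1/(2*Q)) = (-13 + Q)/(2*Q))
I = 2400252 (I = 1922448 - 1*(-477804) = 1922448 + 477804 = 2400252)
(1108445 + 590041)/(n(-2210, f(13, 41)) + I) = (1108445 + 590041)/(-411*(-13 + 41)/41 + 2400252) = 1698486/(-411*28/41 + 2400252) = 1698486/(-822*14/41 + 2400252) = 1698486/(-11508/41 + 2400252) = 1698486/(98398824/41) = 1698486*(41/98398824) = 246943/348932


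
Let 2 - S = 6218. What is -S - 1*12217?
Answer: -6001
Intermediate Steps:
S = -6216 (S = 2 - 1*6218 = 2 - 6218 = -6216)
-S - 1*12217 = -1*(-6216) - 1*12217 = 6216 - 12217 = -6001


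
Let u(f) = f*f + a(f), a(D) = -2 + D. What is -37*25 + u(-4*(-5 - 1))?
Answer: -327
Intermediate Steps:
u(f) = -2 + f + f² (u(f) = f*f + (-2 + f) = f² + (-2 + f) = -2 + f + f²)
-37*25 + u(-4*(-5 - 1)) = -37*25 + (-2 - 4*(-5 - 1) + (-4*(-5 - 1))²) = -925 + (-2 - 4*(-6) + (-4*(-6))²) = -925 + (-2 + 24 + 24²) = -925 + (-2 + 24 + 576) = -925 + 598 = -327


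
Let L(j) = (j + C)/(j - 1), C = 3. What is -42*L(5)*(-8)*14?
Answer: 9408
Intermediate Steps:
L(j) = (3 + j)/(-1 + j) (L(j) = (j + 3)/(j - 1) = (3 + j)/(-1 + j))
-42*L(5)*(-8)*14 = -42*(3 + 5)/(-1 + 5)*(-8)*14 = -42*8/4*(-8)*14 = -42*(1/4)*8*(-8)*14 = -84*(-8)*14 = -42*(-16)*14 = 672*14 = 9408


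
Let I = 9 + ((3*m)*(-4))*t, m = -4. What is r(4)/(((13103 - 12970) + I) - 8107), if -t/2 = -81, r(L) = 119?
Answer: -17/27 ≈ -0.62963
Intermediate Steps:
t = 162 (t = -2*(-81) = 162)
I = 7785 (I = 9 + ((3*(-4))*(-4))*162 = 9 - 12*(-4)*162 = 9 + 48*162 = 9 + 7776 = 7785)
r(4)/(((13103 - 12970) + I) - 8107) = 119/(((13103 - 12970) + 7785) - 8107) = 119/((133 + 7785) - 8107) = 119/(7918 - 8107) = 119/(-189) = 119*(-1/189) = -17/27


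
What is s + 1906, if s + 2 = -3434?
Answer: -1530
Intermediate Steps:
s = -3436 (s = -2 - 3434 = -3436)
s + 1906 = -3436 + 1906 = -1530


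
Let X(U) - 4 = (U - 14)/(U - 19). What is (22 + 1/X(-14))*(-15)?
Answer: -10659/32 ≈ -333.09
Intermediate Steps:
X(U) = 4 + (-14 + U)/(-19 + U) (X(U) = 4 + (U - 14)/(U - 19) = 4 + (-14 + U)/(-19 + U))
(22 + 1/X(-14))*(-15) = (22 + 1/(5*(-18 - 14)/(-19 - 14)))*(-15) = (22 + 1/(5*(-32)/(-33)))*(-15) = (22 + 1/(5*(-1/33)*(-32)))*(-15) = (22 + 1/(160/33))*(-15) = (22 + 33/160)*(-15) = (3553/160)*(-15) = -10659/32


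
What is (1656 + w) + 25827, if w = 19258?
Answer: 46741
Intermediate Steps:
(1656 + w) + 25827 = (1656 + 19258) + 25827 = 20914 + 25827 = 46741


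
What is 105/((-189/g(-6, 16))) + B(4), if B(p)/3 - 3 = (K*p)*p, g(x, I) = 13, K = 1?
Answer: 448/9 ≈ 49.778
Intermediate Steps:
B(p) = 9 + 3*p² (B(p) = 9 + 3*((1*p)*p) = 9 + 3*(p*p) = 9 + 3*p²)
105/((-189/g(-6, 16))) + B(4) = 105/((-189/13)) + (9 + 3*4²) = 105/((-189*1/13)) + (9 + 3*16) = 105/(-189/13) + (9 + 48) = 105*(-13/189) + 57 = -65/9 + 57 = 448/9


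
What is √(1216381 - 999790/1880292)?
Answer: √1075127679810972726/940146 ≈ 1102.9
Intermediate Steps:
√(1216381 - 999790/1880292) = √(1216381 - 999790*1/1880292) = √(1216381 - 499895/940146) = √(1143575231731/940146) = √1075127679810972726/940146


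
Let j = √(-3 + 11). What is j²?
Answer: 8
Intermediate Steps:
j = 2*√2 (j = √8 = 2*√2 ≈ 2.8284)
j² = (2*√2)² = 8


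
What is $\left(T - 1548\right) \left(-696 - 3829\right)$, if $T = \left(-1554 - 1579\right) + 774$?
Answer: $17679175$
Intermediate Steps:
$T = -2359$ ($T = -3133 + 774 = -2359$)
$\left(T - 1548\right) \left(-696 - 3829\right) = \left(-2359 - 1548\right) \left(-696 - 3829\right) = \left(-3907\right) \left(-4525\right) = 17679175$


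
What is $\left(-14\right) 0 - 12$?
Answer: $-12$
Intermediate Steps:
$\left(-14\right) 0 - 12 = 0 - 12 = -12$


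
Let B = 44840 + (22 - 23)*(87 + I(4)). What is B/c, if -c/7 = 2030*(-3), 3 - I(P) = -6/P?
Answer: 89497/85260 ≈ 1.0497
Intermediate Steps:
I(P) = 3 + 6/P (I(P) = 3 - (-6)/P = 3 + 6/P)
c = 42630 (c = -14210*(-3) = -7*(-6090) = 42630)
B = 89497/2 (B = 44840 + (22 - 23)*(87 + (3 + 6/4)) = 44840 - (87 + (3 + 6*(1/4))) = 44840 - (87 + (3 + 3/2)) = 44840 - (87 + 9/2) = 44840 - 1*183/2 = 44840 - 183/2 = 89497/2 ≈ 44749.)
B/c = (89497/2)/42630 = (89497/2)*(1/42630) = 89497/85260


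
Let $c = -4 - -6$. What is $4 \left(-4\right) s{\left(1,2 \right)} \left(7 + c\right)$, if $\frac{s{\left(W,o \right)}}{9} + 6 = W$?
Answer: $6480$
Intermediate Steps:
$s{\left(W,o \right)} = -54 + 9 W$
$c = 2$ ($c = -4 + 6 = 2$)
$4 \left(-4\right) s{\left(1,2 \right)} \left(7 + c\right) = 4 \left(-4\right) \left(-54 + 9 \cdot 1\right) \left(7 + 2\right) = - 16 \left(-54 + 9\right) 9 = \left(-16\right) \left(-45\right) 9 = 720 \cdot 9 = 6480$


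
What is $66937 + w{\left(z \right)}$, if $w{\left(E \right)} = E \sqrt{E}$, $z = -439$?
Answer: $66937 - 439 i \sqrt{439} \approx 66937.0 - 9198.1 i$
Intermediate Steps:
$w{\left(E \right)} = E^{\frac{3}{2}}$
$66937 + w{\left(z \right)} = 66937 + \left(-439\right)^{\frac{3}{2}} = 66937 - 439 i \sqrt{439}$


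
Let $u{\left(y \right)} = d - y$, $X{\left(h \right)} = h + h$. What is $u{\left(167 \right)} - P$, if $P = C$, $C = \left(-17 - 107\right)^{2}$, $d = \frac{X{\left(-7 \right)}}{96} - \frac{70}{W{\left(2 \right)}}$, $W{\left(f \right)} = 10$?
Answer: $- \frac{746407}{48} \approx -15550.0$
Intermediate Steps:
$X{\left(h \right)} = 2 h$
$d = - \frac{343}{48}$ ($d = \frac{2 \left(-7\right)}{96} - \frac{70}{10} = \left(-14\right) \frac{1}{96} - 7 = - \frac{7}{48} - 7 = - \frac{343}{48} \approx -7.1458$)
$u{\left(y \right)} = - \frac{343}{48} - y$
$C = 15376$ ($C = \left(-124\right)^{2} = 15376$)
$P = 15376$
$u{\left(167 \right)} - P = \left(- \frac{343}{48} - 167\right) - 15376 = - \frac{8359}{48} - 15376 = - \frac{746407}{48}$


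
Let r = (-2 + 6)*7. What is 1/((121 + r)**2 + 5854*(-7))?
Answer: -1/18777 ≈ -5.3257e-5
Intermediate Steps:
r = 28 (r = 4*7 = 28)
1/((121 + r)**2 + 5854*(-7)) = 1/((121 + 28)**2 + 5854*(-7)) = 1/(149**2 - 40978) = 1/(22201 - 40978) = 1/(-18777) = -1/18777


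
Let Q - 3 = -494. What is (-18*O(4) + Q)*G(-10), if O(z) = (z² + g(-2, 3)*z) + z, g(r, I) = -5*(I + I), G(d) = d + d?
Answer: -26180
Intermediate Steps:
G(d) = 2*d
g(r, I) = -10*I
Q = -491 (Q = 3 - 494 = -491)
O(z) = z² - 29*z (O(z) = (z² + (-10*3)*z) + z = (z² - 30*z) + z = z² - 29*z)
(-18*O(4) + Q)*G(-10) = (-72*(-29 + 4) - 491)*(2*(-10)) = (-72*(-25) - 491)*(-20) = (-18*(-100) - 491)*(-20) = (1800 - 491)*(-20) = 1309*(-20) = -26180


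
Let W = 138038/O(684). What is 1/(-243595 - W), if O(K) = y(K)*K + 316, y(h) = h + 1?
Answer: -234428/57105557679 ≈ -4.1052e-6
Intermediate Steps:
y(h) = 1 + h
O(K) = 316 + K*(1 + K) (O(K) = (1 + K)*K + 316 = K*(1 + K) + 316 = 316 + K*(1 + K))
W = 69019/234428 (W = 138038/(316 + 684*(1 + 684)) = 138038/(316 + 684*685) = 138038/(316 + 468540) = 138038/468856 = 138038*(1/468856) = 69019/234428 ≈ 0.29441)
1/(-243595 - W) = 1/(-243595 - 1*69019/234428) = 1/(-243595 - 69019/234428) = 1/(-57105557679/234428) = -234428/57105557679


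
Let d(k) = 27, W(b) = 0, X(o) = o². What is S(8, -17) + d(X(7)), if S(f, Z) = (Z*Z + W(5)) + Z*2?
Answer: 282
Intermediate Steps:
S(f, Z) = Z² + 2*Z (S(f, Z) = (Z*Z + 0) + Z*2 = (Z² + 0) + 2*Z = Z² + 2*Z)
S(8, -17) + d(X(7)) = -17*(2 - 17) + 27 = -17*(-15) + 27 = 255 + 27 = 282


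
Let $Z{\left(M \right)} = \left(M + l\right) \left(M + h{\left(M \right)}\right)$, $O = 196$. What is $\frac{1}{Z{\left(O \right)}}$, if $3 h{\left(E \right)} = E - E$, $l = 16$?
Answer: $\frac{1}{41552} \approx 2.4066 \cdot 10^{-5}$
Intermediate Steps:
$h{\left(E \right)} = 0$ ($h{\left(E \right)} = \frac{E - E}{3} = \frac{1}{3} \cdot 0 = 0$)
$Z{\left(M \right)} = M \left(16 + M\right)$ ($Z{\left(M \right)} = \left(M + 16\right) \left(M + 0\right) = \left(16 + M\right) M = M \left(16 + M\right)$)
$\frac{1}{Z{\left(O \right)}} = \frac{1}{196 \left(16 + 196\right)} = \frac{1}{196 \cdot 212} = \frac{1}{41552}$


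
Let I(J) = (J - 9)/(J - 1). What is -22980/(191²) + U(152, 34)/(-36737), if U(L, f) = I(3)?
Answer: -844106817/1340202497 ≈ -0.62984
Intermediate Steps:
I(J) = (-9 + J)/(-1 + J)
U(L, f) = -3 (U(L, f) = (-9 + 3)/(-1 + 3) = -6/2 = (½)*(-6) = -3)
-22980/(191²) + U(152, 34)/(-36737) = -22980/(191²) - 3/(-36737) = -22980/36481 - 3*(-1/36737) = -22980*1/36481 + 3/36737 = -22980/36481 + 3/36737 = -844106817/1340202497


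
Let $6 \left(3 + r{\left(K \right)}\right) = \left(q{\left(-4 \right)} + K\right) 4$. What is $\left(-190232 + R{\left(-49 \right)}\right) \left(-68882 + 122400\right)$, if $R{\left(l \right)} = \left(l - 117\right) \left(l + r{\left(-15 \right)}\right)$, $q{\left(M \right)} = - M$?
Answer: $- \frac{28961158664}{3} \approx -9.6537 \cdot 10^{9}$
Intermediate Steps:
$r{\left(K \right)} = - \frac{1}{3} + \frac{2 K}{3}$ ($r{\left(K \right)} = -3 + \frac{\left(\left(-1\right) \left(-4\right) + K\right) 4}{6} = -3 + \frac{\left(4 + K\right) 4}{6} = -3 + \frac{16 + 4 K}{6} = -3 + \left(\frac{8}{3} + \frac{2 K}{3}\right) = - \frac{1}{3} + \frac{2 K}{3}$)
$R{\left(l \right)} = \left(-117 + l\right) \left(- \frac{31}{3} + l\right)$ ($R{\left(l \right)} = \left(l - 117\right) \left(l + \left(- \frac{1}{3} + \frac{2}{3} \left(-15\right)\right)\right) = \left(-117 + l\right) \left(l - \frac{31}{3}\right) = \left(-117 + l\right) \left(- \frac{31}{3} + l\right)$)
$\left(-190232 + R{\left(-49 \right)}\right) \left(-68882 + 122400\right) = \left(-190232 + \left(1209 + \left(-49\right)^{2} - - \frac{18718}{3}\right)\right) \left(-68882 + 122400\right) = \left(-190232 + \left(1209 + 2401 + \frac{18718}{3}\right)\right) 53518 = \left(-190232 + \frac{29548}{3}\right) 53518 = \left(- \frac{541148}{3}\right) 53518 = - \frac{28961158664}{3}$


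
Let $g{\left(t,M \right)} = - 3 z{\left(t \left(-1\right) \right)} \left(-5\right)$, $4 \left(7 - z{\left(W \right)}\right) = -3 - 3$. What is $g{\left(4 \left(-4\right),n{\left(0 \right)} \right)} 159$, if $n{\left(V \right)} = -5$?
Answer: $\frac{40545}{2} \approx 20273.0$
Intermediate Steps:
$z{\left(W \right)} = \frac{17}{2}$ ($z{\left(W \right)} = 7 - \frac{-3 - 3}{4} = 7 - - \frac{3}{2} = 7 + \frac{3}{2} = \frac{17}{2}$)
$g{\left(t,M \right)} = \frac{255}{2}$ ($g{\left(t,M \right)} = \left(-3\right) \frac{17}{2} \left(-5\right) = \left(- \frac{51}{2}\right) \left(-5\right) = \frac{255}{2}$)
$g{\left(4 \left(-4\right),n{\left(0 \right)} \right)} 159 = \frac{255}{2} \cdot 159 = \frac{40545}{2}$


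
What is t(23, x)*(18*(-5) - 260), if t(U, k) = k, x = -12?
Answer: 4200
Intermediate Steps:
t(23, x)*(18*(-5) - 260) = -12*(18*(-5) - 260) = -12*(-90 - 260) = -12*(-350) = 4200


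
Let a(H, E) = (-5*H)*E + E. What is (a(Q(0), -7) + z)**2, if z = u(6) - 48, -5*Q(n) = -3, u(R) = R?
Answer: 784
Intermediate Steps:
Q(n) = 3/5 (Q(n) = -1/5*(-3) = 3/5)
z = -42 (z = 6 - 48 = -42)
a(H, E) = E - 5*E*H (a(H, E) = -5*E*H + E = E - 5*E*H)
(a(Q(0), -7) + z)**2 = (-7*(1 - 5*3/5) - 42)**2 = (-7*(1 - 3) - 42)**2 = (-7*(-2) - 42)**2 = (14 - 42)**2 = (-28)**2 = 784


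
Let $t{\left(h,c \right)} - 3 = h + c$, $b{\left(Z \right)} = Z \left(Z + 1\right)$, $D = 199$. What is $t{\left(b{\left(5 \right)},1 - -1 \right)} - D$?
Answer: $-164$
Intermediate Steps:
$b{\left(Z \right)} = Z \left(1 + Z\right)$
$t{\left(h,c \right)} = 3 + c + h$ ($t{\left(h,c \right)} = 3 + \left(h + c\right) = 3 + \left(c + h\right) = 3 + c + h$)
$t{\left(b{\left(5 \right)},1 - -1 \right)} - D = \left(3 + \left(1 - -1\right) + 5 \left(1 + 5\right)\right) - 199 = \left(3 + \left(1 + 1\right) + 5 \cdot 6\right) - 199 = \left(3 + 2 + 30\right) - 199 = 35 - 199 = -164$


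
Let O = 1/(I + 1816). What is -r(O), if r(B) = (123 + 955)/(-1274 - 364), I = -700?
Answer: 77/117 ≈ 0.65812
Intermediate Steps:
O = 1/1116 (O = 1/(-700 + 1816) = 1/1116 ≈ 0.00089606)
r(B) = -77/117 (r(B) = 1078/(-1638) = 1078*(-1/1638) = -77/117)
-r(O) = -1*(-77/117) = 77/117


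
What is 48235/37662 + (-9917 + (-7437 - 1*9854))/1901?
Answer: -933012961/71595462 ≈ -13.032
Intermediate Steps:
48235/37662 + (-9917 + (-7437 - 1*9854))/1901 = 48235*(1/37662) + (-9917 + (-7437 - 9854))*(1/1901) = 48235/37662 + (-9917 - 17291)*(1/1901) = 48235/37662 - 27208*1/1901 = 48235/37662 - 27208/1901 = -933012961/71595462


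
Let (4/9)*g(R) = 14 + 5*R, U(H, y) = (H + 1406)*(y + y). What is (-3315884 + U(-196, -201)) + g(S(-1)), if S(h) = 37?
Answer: -15207425/4 ≈ -3.8019e+6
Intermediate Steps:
U(H, y) = 2*y*(1406 + H) (U(H, y) = (1406 + H)*(2*y) = 2*y*(1406 + H))
g(R) = 63/2 + 45*R/4 (g(R) = 9*(14 + 5*R)/4 = 63/2 + 45*R/4)
(-3315884 + U(-196, -201)) + g(S(-1)) = (-3315884 + 2*(-201)*(1406 - 196)) + (63/2 + (45/4)*37) = (-3315884 + 2*(-201)*1210) + (63/2 + 1665/4) = (-3315884 - 486420) + 1791/4 = -3802304 + 1791/4 = -15207425/4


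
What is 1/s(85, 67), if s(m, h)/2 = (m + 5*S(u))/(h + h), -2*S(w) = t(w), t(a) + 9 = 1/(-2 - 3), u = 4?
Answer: 67/108 ≈ 0.62037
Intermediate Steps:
t(a) = -46/5 (t(a) = -9 + 1/(-2 - 3) = -9 + 1/(-5) = -9 - ⅕ = -46/5)
S(w) = 23/5 (S(w) = -½*(-46/5) = 23/5)
s(m, h) = (23 + m)/h (s(m, h) = 2*((m + 5*(23/5))/(h + h)) = 2*((m + 23)/((2*h))) = 2*((23 + m)*(1/(2*h))) = 2*((23 + m)/(2*h)) = (23 + m)/h)
1/s(85, 67) = 1/((23 + 85)/67) = 1/((1/67)*108) = 1/(108/67) = 67/108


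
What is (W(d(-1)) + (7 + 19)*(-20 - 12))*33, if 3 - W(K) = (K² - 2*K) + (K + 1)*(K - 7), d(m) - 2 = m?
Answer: -26928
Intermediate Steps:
d(m) = 2 + m
W(K) = 3 - K² + 2*K - (1 + K)*(-7 + K) (W(K) = 3 - ((K² - 2*K) + (K + 1)*(K - 7)) = 3 - ((K² - 2*K) + (1 + K)*(-7 + K)) = 3 - (K² - 2*K + (1 + K)*(-7 + K)) = 3 + (-K² + 2*K - (1 + K)*(-7 + K)) = 3 - K² + 2*K - (1 + K)*(-7 + K))
(W(d(-1)) + (7 + 19)*(-20 - 12))*33 = ((10 - 2*(2 - 1)² + 8*(2 - 1)) + (7 + 19)*(-20 - 12))*33 = ((10 - 2*1² + 8*1) + 26*(-32))*33 = ((10 - 2*1 + 8) - 832)*33 = ((10 - 2 + 8) - 832)*33 = (16 - 832)*33 = -816*33 = -26928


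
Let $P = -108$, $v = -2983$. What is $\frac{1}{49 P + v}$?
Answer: $- \frac{1}{8275} \approx -0.00012085$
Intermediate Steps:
$\frac{1}{49 P + v} = \frac{1}{49 \left(-108\right) - 2983} = \frac{1}{-5292 - 2983} = \frac{1}{-8275} = - \frac{1}{8275}$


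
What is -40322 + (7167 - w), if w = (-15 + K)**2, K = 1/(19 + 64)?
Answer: -229952331/6889 ≈ -33380.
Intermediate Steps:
K = 1/83 ≈ 0.012048
w = 1547536/6889 (w = (-15 + 1/83)**2 = (-1244/83)**2 = 1547536/6889 ≈ 224.64)
-40322 + (7167 - w) = -40322 + (7167 - 1*1547536/6889) = -40322 + (7167 - 1547536/6889) = -40322 + 47825927/6889 = -229952331/6889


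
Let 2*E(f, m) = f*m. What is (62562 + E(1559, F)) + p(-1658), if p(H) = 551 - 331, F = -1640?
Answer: -1215598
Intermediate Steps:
E(f, m) = f*m/2 (E(f, m) = (f*m)/2 = f*m/2)
p(H) = 220
(62562 + E(1559, F)) + p(-1658) = (62562 + (1/2)*1559*(-1640)) + 220 = (62562 - 1278380) + 220 = -1215818 + 220 = -1215598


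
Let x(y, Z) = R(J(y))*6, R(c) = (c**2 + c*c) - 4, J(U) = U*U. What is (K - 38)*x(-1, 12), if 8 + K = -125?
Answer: 2052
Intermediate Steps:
K = -133 (K = -8 - 125 = -133)
J(U) = U**2
R(c) = -4 + 2*c**2 (R(c) = (c**2 + c**2) - 4 = 2*c**2 - 4 = -4 + 2*c**2)
x(y, Z) = -24 + 12*y**4 (x(y, Z) = (-4 + 2*(y**2)**2)*6 = (-4 + 2*y**4)*6 = -24 + 12*y**4)
(K - 38)*x(-1, 12) = (-133 - 38)*(-24 + 12*(-1)**4) = -171*(-24 + 12*1) = -171*(-24 + 12) = -171*(-12) = 2052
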